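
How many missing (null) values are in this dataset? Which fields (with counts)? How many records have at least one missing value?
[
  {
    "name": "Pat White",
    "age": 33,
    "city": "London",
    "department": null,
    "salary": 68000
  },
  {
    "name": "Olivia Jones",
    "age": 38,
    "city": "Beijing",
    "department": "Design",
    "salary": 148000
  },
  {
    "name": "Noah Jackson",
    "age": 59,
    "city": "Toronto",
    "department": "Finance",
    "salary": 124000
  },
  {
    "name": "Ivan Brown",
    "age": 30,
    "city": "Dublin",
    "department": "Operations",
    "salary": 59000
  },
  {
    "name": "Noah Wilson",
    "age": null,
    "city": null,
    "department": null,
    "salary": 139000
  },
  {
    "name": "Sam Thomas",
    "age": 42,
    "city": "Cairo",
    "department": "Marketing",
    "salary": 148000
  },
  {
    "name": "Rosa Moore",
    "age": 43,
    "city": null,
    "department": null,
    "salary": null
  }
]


Checking for missing (null) values in 7 records:

  Pat White: department
  Olivia Jones: complete
  Noah Jackson: complete
  Ivan Brown: complete
  Noah Wilson: age, city, department
  Sam Thomas: complete
  Rosa Moore: city, department, salary

Per field:
  name: 0 missing
  age: 1 missing
  city: 2 missing
  department: 3 missing
  salary: 1 missing

Total missing values: 7
Records with any missing: 3

7 missing values (age: 1, city: 2, department: 3, salary: 1); 3 incomplete records


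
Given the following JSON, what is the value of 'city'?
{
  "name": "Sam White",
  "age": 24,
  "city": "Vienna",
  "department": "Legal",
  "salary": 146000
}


Looking up field 'city'
Value: Vienna

Vienna


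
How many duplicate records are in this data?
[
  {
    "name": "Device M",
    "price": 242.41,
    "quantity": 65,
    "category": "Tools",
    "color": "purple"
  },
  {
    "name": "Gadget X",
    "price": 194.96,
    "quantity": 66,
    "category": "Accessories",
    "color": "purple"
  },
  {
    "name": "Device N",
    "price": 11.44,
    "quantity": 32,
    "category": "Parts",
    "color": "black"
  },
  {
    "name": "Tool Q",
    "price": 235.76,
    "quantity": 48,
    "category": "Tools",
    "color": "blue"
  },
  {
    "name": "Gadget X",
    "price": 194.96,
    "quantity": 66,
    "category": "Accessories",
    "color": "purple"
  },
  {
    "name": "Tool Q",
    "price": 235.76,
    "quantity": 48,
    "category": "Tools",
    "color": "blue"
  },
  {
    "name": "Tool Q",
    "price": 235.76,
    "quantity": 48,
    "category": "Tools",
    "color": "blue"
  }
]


Checking 7 records for duplicates:

  Row 1: Device M ($242.41, qty 65)
  Row 2: Gadget X ($194.96, qty 66)
  Row 3: Device N ($11.44, qty 32)
  Row 4: Tool Q ($235.76, qty 48)
  Row 5: Gadget X ($194.96, qty 66) <-- DUPLICATE
  Row 6: Tool Q ($235.76, qty 48) <-- DUPLICATE
  Row 7: Tool Q ($235.76, qty 48) <-- DUPLICATE

Duplicates found: 3
Unique records: 4

3 duplicates, 4 unique


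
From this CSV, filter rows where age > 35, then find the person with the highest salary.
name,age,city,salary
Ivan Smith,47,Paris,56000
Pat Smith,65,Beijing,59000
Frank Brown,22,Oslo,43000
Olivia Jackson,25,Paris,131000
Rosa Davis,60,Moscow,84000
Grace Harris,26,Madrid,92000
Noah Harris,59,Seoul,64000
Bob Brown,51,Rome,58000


Filter: age > 35
Sort by: salary (descending)

Filtered records (5):
  Rosa Davis, age 60, salary $84000
  Noah Harris, age 59, salary $64000
  Pat Smith, age 65, salary $59000
  Bob Brown, age 51, salary $58000
  Ivan Smith, age 47, salary $56000

Highest salary: Rosa Davis ($84000)

Rosa Davis


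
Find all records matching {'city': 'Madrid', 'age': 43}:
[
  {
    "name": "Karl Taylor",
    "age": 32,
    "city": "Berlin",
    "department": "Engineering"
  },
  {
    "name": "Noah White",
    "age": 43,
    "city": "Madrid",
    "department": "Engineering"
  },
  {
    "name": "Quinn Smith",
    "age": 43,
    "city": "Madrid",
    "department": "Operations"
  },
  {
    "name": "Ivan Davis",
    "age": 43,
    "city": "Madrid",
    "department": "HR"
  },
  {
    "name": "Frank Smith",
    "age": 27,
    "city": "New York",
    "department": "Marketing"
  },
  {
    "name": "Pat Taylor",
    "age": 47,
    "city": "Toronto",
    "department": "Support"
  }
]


Search criteria: {'city': 'Madrid', 'age': 43}

Checking 6 records:
  Karl Taylor: {city: Berlin, age: 32}
  Noah White: {city: Madrid, age: 43} <-- MATCH
  Quinn Smith: {city: Madrid, age: 43} <-- MATCH
  Ivan Davis: {city: Madrid, age: 43} <-- MATCH
  Frank Smith: {city: New York, age: 27}
  Pat Taylor: {city: Toronto, age: 47}

Matches: ["Noah White", "Quinn Smith", "Ivan Davis"]

["Noah White", "Quinn Smith", "Ivan Davis"]


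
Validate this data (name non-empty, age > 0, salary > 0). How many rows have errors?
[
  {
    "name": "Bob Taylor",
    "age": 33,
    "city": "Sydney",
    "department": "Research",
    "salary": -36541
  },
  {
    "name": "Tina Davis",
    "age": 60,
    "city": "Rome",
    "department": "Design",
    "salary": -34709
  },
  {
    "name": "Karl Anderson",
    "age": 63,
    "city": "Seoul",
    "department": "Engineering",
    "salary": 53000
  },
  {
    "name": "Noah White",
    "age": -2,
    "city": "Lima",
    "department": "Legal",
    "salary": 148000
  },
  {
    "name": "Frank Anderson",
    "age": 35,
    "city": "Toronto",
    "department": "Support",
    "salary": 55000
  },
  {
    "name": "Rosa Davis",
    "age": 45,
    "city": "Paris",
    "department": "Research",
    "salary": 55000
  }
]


Validating 6 records:
Rules: name non-empty, age > 0, salary > 0

  Row 1 (Bob Taylor): negative salary: -36541
  Row 2 (Tina Davis): negative salary: -34709
  Row 3 (Karl Anderson): OK
  Row 4 (Noah White): negative age: -2
  Row 5 (Frank Anderson): OK
  Row 6 (Rosa Davis): OK

Total errors: 3

3 errors


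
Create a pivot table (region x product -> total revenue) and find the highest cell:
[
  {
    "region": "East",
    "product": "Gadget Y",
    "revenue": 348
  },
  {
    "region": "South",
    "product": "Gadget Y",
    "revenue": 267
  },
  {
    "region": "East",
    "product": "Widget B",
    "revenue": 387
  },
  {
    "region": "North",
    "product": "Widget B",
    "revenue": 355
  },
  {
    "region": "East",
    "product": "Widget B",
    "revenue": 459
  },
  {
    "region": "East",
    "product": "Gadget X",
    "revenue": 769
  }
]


Pivot: region (rows) x product (columns) -> total revenue

     Gadget X      Gadget Y      Widget B    
East           769           348           846  
North            0             0           355  
South            0           267             0  

Highest: East / Widget B = $846

East / Widget B = $846


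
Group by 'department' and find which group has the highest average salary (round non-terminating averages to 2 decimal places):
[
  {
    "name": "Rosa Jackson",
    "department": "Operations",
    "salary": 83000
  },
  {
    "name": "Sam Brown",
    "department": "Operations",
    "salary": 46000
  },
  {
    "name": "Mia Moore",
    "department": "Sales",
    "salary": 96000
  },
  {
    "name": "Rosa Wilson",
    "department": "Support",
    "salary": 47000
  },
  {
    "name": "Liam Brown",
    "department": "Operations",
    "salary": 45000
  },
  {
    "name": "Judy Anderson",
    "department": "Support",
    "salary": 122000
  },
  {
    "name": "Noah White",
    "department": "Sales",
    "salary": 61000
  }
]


Group by: department

Groups:
  Operations: 3 people, avg salary = 174000/3 = $58000
  Sales: 2 people, avg salary = 157000/2 = $78500
  Support: 2 people, avg salary = 169000/2 = $84500

Highest average salary: Support ($84500)

Support ($84500)


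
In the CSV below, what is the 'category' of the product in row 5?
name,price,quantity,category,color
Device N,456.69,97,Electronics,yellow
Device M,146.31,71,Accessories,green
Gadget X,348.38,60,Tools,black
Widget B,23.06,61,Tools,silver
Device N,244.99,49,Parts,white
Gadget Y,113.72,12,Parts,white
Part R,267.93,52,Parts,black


Query: Row 5 ('Device N'), column 'category'
Value: Parts

Parts


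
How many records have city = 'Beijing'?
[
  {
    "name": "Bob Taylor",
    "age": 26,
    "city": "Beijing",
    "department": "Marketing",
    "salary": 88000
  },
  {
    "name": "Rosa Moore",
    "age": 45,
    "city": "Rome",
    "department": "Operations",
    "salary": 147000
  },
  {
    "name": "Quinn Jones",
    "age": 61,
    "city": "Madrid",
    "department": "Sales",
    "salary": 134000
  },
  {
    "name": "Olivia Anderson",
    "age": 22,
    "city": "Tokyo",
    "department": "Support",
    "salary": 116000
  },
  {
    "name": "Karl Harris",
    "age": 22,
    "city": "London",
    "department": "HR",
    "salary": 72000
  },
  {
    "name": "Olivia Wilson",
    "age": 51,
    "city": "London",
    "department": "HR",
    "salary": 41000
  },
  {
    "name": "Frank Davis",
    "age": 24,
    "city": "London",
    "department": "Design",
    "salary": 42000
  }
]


Data: 7 records
Condition: city = 'Beijing'

Checking each record:
  Bob Taylor: Beijing MATCH
  Rosa Moore: Rome
  Quinn Jones: Madrid
  Olivia Anderson: Tokyo
  Karl Harris: London
  Olivia Wilson: London
  Frank Davis: London

Count: 1

1


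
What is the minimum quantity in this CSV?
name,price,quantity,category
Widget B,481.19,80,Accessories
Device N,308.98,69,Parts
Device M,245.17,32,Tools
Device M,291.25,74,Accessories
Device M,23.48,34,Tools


Computing minimum quantity:
Values: [80, 69, 32, 74, 34]
Min = 32

32


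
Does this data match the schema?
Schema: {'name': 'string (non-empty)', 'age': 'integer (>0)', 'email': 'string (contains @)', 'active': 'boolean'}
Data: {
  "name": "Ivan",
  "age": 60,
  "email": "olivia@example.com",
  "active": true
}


Validating each field against schema:
  name: OK (non-empty string)
  age: OK (positive integer)
  email: OK (string with @)
  active: OK (boolean)

Result: VALID

VALID


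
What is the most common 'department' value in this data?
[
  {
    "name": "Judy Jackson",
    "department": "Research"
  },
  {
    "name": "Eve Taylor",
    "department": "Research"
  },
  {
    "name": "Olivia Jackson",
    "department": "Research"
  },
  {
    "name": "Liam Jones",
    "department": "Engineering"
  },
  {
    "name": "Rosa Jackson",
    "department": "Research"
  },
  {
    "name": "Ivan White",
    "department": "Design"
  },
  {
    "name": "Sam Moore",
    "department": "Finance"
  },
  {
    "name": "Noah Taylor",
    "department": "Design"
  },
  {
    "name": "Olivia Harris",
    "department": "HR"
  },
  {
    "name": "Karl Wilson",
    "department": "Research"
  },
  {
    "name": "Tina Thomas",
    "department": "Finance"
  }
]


Counting 'department' values across 11 records:

  Research: 5 #####
  Design: 2 ##
  Finance: 2 ##
  Engineering: 1 #
  HR: 1 #

Most common: Research (5 times)

Research (5 times)


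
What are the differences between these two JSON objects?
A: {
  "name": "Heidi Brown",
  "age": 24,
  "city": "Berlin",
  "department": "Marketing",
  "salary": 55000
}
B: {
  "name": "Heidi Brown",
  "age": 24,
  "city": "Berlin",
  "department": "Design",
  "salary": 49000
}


Comparing each field (in key order):
  name: same
  age: same
  city: same
  department: DIFFERENT
  salary: DIFFERENT
Differences:
  department: Marketing -> Design
  salary: 55000 -> 49000

2 field(s) changed

2 changes: department, salary


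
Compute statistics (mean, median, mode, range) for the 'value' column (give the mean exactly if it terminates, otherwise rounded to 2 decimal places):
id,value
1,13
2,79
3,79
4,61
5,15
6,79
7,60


Data: [13, 79, 79, 61, 15, 79, 60]
Count: 7
Sum: 386
Mean: 386/7 ≈ 55.14 (rounded to 2 decimal places)
Sorted: [13, 15, 60, 61, 79, 79, 79]
Median: 61.0
Mode: 79 (3 times)
Range: 79 - 13 = 66
Min: 13, Max: 79

mean≈55.14, median=61.0, mode=79, range=66


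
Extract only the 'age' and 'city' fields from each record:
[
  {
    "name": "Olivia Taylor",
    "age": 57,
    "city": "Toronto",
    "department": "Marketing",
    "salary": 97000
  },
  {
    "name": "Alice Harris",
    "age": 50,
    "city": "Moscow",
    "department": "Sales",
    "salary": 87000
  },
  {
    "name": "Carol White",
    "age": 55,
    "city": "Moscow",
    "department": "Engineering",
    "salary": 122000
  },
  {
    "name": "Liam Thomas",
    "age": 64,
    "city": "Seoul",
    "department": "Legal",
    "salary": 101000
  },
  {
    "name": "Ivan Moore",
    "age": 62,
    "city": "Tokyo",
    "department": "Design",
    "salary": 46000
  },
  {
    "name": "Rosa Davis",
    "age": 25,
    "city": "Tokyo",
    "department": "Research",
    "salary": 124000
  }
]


Original: 6 records with fields: name, age, city, department, salary
Keep: ['age', 'city']
Drop: ['name', 'department', 'salary']
Result: 6 records, 2 fields each

[
  {
    "age": 57,
    "city": "Toronto"
  },
  {
    "age": 50,
    "city": "Moscow"
  },
  {
    "age": 55,
    "city": "Moscow"
  },
  {
    "age": 64,
    "city": "Seoul"
  },
  {
    "age": 62,
    "city": "Tokyo"
  },
  {
    "age": 25,
    "city": "Tokyo"
  }
]


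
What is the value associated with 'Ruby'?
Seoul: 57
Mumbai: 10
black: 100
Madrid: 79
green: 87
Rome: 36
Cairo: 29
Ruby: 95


Looking up key 'Ruby'
Value: 95

95


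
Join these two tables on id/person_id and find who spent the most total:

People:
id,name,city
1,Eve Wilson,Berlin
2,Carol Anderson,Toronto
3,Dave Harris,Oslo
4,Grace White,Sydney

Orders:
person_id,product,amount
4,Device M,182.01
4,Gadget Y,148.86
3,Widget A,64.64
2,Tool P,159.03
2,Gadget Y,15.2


Join on: people.id = orders.person_id

Joined rows:
  Grace White (Sydney) bought Device M for $182.01
  Grace White (Sydney) bought Gadget Y for $148.86
  Dave Harris (Oslo) bought Widget A for $64.64
  Carol Anderson (Toronto) bought Tool P for $159.03
  Carol Anderson (Toronto) bought Gadget Y for $15.2

Total per person:
  Grace White: $330.87
  Carol Anderson: $174.23
  Dave Harris: $64.64

Top spender: Grace White ($330.87)

Grace White ($330.87)


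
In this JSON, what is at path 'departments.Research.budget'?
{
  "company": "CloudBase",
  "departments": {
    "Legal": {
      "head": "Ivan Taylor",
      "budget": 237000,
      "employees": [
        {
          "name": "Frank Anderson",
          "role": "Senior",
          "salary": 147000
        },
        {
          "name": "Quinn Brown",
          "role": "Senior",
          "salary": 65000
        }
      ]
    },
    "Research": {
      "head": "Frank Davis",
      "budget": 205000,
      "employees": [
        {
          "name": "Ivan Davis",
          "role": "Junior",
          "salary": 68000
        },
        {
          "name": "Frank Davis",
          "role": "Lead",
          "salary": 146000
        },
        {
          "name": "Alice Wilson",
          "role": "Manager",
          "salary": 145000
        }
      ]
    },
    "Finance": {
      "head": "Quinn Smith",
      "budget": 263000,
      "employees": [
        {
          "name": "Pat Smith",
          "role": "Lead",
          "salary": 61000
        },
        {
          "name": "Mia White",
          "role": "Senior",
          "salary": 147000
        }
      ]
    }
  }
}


Path: departments.Research.budget

Navigate:
  -> departments
  -> Research
  -> budget = 205000

205000


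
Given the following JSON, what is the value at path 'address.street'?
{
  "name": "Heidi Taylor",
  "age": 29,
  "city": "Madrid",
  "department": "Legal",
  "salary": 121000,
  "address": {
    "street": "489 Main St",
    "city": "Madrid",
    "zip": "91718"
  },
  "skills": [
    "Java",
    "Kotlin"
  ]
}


Query: address.street
Path: address -> street
Value: 489 Main St

489 Main St


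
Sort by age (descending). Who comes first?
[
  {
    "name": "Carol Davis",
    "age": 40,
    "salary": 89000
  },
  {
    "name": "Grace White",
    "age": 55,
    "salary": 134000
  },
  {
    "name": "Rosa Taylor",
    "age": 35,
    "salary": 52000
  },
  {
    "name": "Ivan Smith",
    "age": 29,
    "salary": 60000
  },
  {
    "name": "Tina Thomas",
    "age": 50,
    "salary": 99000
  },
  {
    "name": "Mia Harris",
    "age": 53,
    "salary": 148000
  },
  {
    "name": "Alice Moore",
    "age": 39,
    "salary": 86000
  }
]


Sort by: age (descending)

Sorted order:
  1. Grace White (age = 55)
  2. Mia Harris (age = 53)
  3. Tina Thomas (age = 50)
  4. Carol Davis (age = 40)
  5. Alice Moore (age = 39)
  6. Rosa Taylor (age = 35)
  7. Ivan Smith (age = 29)

First: Grace White

Grace White


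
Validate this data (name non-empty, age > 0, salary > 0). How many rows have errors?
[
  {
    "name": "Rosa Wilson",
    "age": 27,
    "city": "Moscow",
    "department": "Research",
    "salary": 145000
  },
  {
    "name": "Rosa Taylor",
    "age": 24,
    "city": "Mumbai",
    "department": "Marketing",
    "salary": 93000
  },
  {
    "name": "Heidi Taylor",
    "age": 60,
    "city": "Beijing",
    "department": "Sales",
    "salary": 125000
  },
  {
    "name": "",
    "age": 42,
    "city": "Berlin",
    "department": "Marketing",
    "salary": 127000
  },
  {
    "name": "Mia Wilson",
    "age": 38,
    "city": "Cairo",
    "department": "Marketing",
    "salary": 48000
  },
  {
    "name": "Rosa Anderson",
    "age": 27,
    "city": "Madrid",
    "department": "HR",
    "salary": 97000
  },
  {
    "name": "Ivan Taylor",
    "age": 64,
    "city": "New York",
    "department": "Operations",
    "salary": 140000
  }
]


Validating 7 records:
Rules: name non-empty, age > 0, salary > 0

  Row 1 (Rosa Wilson): OK
  Row 2 (Rosa Taylor): OK
  Row 3 (Heidi Taylor): OK
  Row 4 (???): empty name
  Row 5 (Mia Wilson): OK
  Row 6 (Rosa Anderson): OK
  Row 7 (Ivan Taylor): OK

Total errors: 1

1 errors


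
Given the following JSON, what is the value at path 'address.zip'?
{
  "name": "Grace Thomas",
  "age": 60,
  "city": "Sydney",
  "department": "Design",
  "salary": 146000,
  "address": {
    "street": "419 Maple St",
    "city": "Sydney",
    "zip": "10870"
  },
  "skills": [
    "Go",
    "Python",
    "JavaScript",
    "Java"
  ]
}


Query: address.zip
Path: address -> zip
Value: 10870

10870


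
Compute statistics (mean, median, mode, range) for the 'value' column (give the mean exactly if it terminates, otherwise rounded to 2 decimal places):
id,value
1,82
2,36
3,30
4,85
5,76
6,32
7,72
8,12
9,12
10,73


Data: [82, 36, 30, 85, 76, 32, 72, 12, 12, 73]
Count: 10
Sum: 510
Mean: 510/10 = 51
Sorted: [12, 12, 30, 32, 36, 72, 73, 76, 82, 85]
Median: 54.0
Mode: 12 (2 times)
Range: 85 - 12 = 73
Min: 12, Max: 85

mean=51, median=54.0, mode=12, range=73


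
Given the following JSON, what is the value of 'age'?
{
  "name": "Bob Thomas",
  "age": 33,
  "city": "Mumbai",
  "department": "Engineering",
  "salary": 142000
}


Looking up field 'age'
Value: 33

33


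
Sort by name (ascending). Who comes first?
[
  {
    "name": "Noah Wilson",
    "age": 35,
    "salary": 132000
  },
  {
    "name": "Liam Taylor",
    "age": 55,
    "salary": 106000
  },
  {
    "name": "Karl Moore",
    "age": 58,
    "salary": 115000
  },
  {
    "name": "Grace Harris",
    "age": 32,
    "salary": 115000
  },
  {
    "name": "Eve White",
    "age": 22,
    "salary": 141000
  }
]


Sort by: name (ascending)

Sorted order:
  1. Eve White (name = Eve White)
  2. Grace Harris (name = Grace Harris)
  3. Karl Moore (name = Karl Moore)
  4. Liam Taylor (name = Liam Taylor)
  5. Noah Wilson (name = Noah Wilson)

First: Eve White

Eve White


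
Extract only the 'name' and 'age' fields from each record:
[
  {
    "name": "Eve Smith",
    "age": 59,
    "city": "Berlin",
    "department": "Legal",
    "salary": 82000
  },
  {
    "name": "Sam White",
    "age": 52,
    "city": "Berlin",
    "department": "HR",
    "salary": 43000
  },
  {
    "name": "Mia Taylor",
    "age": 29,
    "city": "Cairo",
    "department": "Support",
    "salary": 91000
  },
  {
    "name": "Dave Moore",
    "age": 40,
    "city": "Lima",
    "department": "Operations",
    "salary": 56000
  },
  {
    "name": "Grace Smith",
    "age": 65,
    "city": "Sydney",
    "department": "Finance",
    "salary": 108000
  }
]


Original: 5 records with fields: name, age, city, department, salary
Keep: ['name', 'age']
Drop: ['city', 'department', 'salary']
Result: 5 records, 2 fields each

[
  {
    "name": "Eve Smith",
    "age": 59
  },
  {
    "name": "Sam White",
    "age": 52
  },
  {
    "name": "Mia Taylor",
    "age": 29
  },
  {
    "name": "Dave Moore",
    "age": 40
  },
  {
    "name": "Grace Smith",
    "age": 65
  }
]


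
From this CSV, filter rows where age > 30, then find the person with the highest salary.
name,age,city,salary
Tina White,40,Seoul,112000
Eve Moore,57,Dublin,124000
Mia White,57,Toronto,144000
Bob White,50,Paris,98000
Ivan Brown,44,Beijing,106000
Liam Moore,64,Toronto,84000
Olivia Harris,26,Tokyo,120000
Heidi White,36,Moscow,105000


Filter: age > 30
Sort by: salary (descending)

Filtered records (7):
  Mia White, age 57, salary $144000
  Eve Moore, age 57, salary $124000
  Tina White, age 40, salary $112000
  Ivan Brown, age 44, salary $106000
  Heidi White, age 36, salary $105000
  Bob White, age 50, salary $98000
  Liam Moore, age 64, salary $84000

Highest salary: Mia White ($144000)

Mia White


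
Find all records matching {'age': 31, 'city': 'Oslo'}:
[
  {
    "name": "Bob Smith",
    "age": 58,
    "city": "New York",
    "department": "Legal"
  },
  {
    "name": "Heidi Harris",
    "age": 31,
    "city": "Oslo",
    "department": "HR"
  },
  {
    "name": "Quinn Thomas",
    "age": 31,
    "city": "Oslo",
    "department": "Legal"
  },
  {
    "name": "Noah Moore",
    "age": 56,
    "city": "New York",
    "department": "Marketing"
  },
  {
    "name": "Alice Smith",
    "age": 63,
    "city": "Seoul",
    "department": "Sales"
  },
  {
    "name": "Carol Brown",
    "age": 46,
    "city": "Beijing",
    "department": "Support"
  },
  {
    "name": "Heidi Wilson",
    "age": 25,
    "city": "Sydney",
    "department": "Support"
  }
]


Search criteria: {'age': 31, 'city': 'Oslo'}

Checking 7 records:
  Bob Smith: {age: 58, city: New York}
  Heidi Harris: {age: 31, city: Oslo} <-- MATCH
  Quinn Thomas: {age: 31, city: Oslo} <-- MATCH
  Noah Moore: {age: 56, city: New York}
  Alice Smith: {age: 63, city: Seoul}
  Carol Brown: {age: 46, city: Beijing}
  Heidi Wilson: {age: 25, city: Sydney}

Matches: ["Heidi Harris", "Quinn Thomas"]

["Heidi Harris", "Quinn Thomas"]


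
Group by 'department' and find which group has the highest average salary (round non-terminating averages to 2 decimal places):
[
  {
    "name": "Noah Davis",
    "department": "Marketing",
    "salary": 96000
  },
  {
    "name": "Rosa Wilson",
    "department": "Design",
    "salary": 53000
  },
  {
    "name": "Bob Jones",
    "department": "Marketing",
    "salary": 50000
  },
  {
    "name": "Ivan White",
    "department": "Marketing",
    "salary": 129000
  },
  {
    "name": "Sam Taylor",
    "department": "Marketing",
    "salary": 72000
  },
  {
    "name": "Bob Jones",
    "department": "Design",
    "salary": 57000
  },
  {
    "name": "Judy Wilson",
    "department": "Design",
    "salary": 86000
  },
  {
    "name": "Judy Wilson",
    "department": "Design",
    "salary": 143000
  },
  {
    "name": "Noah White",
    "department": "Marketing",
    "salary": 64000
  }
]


Group by: department

Groups:
  Design: 4 people, avg salary = 339000/4 = $84750
  Marketing: 5 people, avg salary = 411000/5 = $82200

Highest average salary: Design ($84750)

Design ($84750)


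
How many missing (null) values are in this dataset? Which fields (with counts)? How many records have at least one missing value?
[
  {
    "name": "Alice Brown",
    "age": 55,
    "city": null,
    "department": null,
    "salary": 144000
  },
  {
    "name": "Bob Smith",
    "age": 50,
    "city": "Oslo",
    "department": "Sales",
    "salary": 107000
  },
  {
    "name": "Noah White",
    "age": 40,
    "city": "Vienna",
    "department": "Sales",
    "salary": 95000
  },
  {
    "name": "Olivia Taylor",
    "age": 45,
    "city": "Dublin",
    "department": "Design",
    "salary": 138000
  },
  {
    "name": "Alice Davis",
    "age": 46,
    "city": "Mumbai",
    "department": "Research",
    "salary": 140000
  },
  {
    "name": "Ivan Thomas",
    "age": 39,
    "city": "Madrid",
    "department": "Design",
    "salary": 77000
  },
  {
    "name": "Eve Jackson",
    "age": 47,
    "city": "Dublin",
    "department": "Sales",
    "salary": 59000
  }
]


Checking for missing (null) values in 7 records:

  Alice Brown: city, department
  Bob Smith: complete
  Noah White: complete
  Olivia Taylor: complete
  Alice Davis: complete
  Ivan Thomas: complete
  Eve Jackson: complete

Per field:
  name: 0 missing
  age: 0 missing
  city: 1 missing
  department: 1 missing
  salary: 0 missing

Total missing values: 2
Records with any missing: 1

2 missing values (city: 1, department: 1); 1 incomplete records


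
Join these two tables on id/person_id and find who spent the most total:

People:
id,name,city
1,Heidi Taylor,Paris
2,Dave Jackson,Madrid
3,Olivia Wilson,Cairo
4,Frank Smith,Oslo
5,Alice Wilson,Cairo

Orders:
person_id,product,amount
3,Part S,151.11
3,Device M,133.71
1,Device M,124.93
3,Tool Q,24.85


Join on: people.id = orders.person_id

Joined rows:
  Olivia Wilson (Cairo) bought Part S for $151.11
  Olivia Wilson (Cairo) bought Device M for $133.71
  Heidi Taylor (Paris) bought Device M for $124.93
  Olivia Wilson (Cairo) bought Tool Q for $24.85

Total per person:
  Olivia Wilson: $309.67
  Heidi Taylor: $124.93

Top spender: Olivia Wilson ($309.67)

Olivia Wilson ($309.67)


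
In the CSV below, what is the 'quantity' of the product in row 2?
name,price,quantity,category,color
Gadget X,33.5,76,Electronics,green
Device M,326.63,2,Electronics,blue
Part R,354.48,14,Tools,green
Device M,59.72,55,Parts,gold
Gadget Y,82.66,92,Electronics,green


Query: Row 2 ('Device M'), column 'quantity'
Value: 2

2


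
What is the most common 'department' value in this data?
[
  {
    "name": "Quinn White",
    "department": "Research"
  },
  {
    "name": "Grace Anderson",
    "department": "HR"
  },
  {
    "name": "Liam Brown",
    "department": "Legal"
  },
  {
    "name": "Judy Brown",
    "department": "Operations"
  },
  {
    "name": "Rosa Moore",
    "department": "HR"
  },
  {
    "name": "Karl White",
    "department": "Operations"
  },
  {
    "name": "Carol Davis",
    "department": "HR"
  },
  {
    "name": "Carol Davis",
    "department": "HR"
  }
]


Counting 'department' values across 8 records:

  HR: 4 ####
  Operations: 2 ##
  Research: 1 #
  Legal: 1 #

Most common: HR (4 times)

HR (4 times)


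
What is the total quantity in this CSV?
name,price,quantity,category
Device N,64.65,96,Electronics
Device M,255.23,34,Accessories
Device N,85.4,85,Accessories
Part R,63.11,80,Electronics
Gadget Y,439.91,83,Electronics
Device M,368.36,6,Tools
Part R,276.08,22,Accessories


Computing total quantity:
Values: [96, 34, 85, 80, 83, 6, 22]
Sum = 406

406


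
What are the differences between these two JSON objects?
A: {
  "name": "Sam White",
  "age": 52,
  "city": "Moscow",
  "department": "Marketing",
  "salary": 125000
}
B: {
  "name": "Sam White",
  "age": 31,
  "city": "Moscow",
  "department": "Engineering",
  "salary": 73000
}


Comparing each field (in key order):
  name: same
  age: DIFFERENT
  city: same
  department: DIFFERENT
  salary: DIFFERENT
Differences:
  age: 52 -> 31
  department: Marketing -> Engineering
  salary: 125000 -> 73000

3 field(s) changed

3 changes: age, department, salary


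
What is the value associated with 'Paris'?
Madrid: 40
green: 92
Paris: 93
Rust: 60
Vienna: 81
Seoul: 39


Looking up key 'Paris'
Value: 93

93


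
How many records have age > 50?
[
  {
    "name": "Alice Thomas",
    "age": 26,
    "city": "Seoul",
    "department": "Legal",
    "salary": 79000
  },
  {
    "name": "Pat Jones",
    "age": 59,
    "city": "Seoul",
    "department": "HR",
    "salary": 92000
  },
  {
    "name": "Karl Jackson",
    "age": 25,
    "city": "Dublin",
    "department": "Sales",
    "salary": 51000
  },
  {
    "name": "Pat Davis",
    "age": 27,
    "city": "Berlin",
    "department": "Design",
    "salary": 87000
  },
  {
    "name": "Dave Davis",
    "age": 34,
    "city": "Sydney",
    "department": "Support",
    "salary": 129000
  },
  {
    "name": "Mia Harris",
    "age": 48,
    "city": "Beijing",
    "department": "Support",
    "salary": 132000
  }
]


Data: 6 records
Condition: age > 50

Checking each record:
  Alice Thomas: 26
  Pat Jones: 59 MATCH
  Karl Jackson: 25
  Pat Davis: 27
  Dave Davis: 34
  Mia Harris: 48

Count: 1

1


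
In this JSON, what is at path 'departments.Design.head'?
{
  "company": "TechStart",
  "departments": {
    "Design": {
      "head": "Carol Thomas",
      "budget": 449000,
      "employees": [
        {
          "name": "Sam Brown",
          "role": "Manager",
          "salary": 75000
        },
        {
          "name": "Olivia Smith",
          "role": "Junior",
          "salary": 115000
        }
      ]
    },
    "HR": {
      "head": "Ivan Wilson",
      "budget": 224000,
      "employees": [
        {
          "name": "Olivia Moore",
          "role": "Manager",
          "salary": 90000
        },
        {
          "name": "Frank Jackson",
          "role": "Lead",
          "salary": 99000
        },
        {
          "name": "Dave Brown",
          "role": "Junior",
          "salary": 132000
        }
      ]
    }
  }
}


Path: departments.Design.head

Navigate:
  -> departments
  -> Design
  -> head = 'Carol Thomas'

Carol Thomas


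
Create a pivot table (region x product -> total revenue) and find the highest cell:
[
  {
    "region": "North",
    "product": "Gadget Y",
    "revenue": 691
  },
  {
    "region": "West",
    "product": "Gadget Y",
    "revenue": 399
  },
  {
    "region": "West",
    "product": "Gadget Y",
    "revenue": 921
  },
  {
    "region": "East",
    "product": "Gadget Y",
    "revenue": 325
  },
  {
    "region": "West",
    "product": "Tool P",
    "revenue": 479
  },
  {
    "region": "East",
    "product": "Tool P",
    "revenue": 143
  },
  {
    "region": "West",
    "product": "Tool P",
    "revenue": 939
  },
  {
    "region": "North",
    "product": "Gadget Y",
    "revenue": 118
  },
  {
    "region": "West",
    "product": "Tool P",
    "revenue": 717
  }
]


Pivot: region (rows) x product (columns) -> total revenue

     Gadget Y      Tool P      
East           325           143  
North          809             0  
West          1320          2135  

Highest: West / Tool P = $2135

West / Tool P = $2135


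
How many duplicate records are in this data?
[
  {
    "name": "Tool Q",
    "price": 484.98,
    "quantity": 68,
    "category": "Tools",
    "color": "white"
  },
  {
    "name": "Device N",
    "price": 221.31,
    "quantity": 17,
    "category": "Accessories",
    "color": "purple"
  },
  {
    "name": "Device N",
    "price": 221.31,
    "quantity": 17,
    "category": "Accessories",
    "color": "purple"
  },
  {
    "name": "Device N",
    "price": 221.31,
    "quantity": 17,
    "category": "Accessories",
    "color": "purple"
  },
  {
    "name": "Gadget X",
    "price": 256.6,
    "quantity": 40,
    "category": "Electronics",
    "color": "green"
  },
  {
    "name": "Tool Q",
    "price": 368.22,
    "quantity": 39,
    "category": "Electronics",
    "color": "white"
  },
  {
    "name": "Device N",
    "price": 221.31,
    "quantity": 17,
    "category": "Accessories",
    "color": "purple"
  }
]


Checking 7 records for duplicates:

  Row 1: Tool Q ($484.98, qty 68)
  Row 2: Device N ($221.31, qty 17)
  Row 3: Device N ($221.31, qty 17) <-- DUPLICATE
  Row 4: Device N ($221.31, qty 17) <-- DUPLICATE
  Row 5: Gadget X ($256.6, qty 40)
  Row 6: Tool Q ($368.22, qty 39)
  Row 7: Device N ($221.31, qty 17) <-- DUPLICATE

Duplicates found: 3
Unique records: 4

3 duplicates, 4 unique


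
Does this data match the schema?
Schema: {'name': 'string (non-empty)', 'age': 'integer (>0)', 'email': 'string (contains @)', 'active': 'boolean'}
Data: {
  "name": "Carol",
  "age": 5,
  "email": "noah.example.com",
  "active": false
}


Validating each field against schema:
  name: OK (non-empty string)
  age: OK (positive integer)
  email: FAIL ("noah.example.com" does not contain @)
  active: OK (boolean)

Result: INVALID (1 error: email)

INVALID (1 error: email)


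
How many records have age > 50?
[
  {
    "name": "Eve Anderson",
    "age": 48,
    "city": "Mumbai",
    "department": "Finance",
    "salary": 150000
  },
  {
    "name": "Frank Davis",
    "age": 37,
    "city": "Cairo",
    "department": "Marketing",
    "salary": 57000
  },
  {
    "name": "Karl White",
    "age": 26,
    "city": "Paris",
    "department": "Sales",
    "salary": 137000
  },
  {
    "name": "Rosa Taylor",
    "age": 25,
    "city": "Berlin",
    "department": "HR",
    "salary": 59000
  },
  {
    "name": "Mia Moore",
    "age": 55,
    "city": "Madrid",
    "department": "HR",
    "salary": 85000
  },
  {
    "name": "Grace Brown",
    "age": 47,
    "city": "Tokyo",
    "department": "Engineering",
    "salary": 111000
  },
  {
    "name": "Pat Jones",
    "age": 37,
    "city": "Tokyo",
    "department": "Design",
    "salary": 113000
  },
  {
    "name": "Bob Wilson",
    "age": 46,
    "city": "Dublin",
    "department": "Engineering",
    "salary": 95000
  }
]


Data: 8 records
Condition: age > 50

Checking each record:
  Eve Anderson: 48
  Frank Davis: 37
  Karl White: 26
  Rosa Taylor: 25
  Mia Moore: 55 MATCH
  Grace Brown: 47
  Pat Jones: 37
  Bob Wilson: 46

Count: 1

1


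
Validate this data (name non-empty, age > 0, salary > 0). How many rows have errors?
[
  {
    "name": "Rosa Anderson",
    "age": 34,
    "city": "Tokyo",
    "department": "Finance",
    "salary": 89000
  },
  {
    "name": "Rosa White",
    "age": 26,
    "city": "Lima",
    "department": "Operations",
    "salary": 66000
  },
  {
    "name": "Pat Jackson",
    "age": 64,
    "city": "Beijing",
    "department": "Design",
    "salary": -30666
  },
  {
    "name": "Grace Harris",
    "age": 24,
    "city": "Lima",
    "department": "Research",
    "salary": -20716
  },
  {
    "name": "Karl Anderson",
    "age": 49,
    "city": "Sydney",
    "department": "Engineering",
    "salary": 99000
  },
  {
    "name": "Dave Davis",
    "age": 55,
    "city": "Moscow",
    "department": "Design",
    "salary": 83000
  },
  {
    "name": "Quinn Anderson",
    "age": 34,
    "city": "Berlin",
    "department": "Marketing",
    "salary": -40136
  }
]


Validating 7 records:
Rules: name non-empty, age > 0, salary > 0

  Row 1 (Rosa Anderson): OK
  Row 2 (Rosa White): OK
  Row 3 (Pat Jackson): negative salary: -30666
  Row 4 (Grace Harris): negative salary: -20716
  Row 5 (Karl Anderson): OK
  Row 6 (Dave Davis): OK
  Row 7 (Quinn Anderson): negative salary: -40136

Total errors: 3

3 errors


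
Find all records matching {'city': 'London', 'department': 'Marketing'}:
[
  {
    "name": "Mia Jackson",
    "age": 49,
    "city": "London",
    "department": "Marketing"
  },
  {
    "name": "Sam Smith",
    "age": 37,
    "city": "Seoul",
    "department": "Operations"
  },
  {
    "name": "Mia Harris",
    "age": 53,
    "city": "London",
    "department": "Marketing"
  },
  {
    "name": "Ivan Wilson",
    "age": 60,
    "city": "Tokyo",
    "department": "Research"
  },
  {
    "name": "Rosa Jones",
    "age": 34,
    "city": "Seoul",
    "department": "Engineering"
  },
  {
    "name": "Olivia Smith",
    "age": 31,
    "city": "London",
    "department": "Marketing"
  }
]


Search criteria: {'city': 'London', 'department': 'Marketing'}

Checking 6 records:
  Mia Jackson: {city: London, department: Marketing} <-- MATCH
  Sam Smith: {city: Seoul, department: Operations}
  Mia Harris: {city: London, department: Marketing} <-- MATCH
  Ivan Wilson: {city: Tokyo, department: Research}
  Rosa Jones: {city: Seoul, department: Engineering}
  Olivia Smith: {city: London, department: Marketing} <-- MATCH

Matches: ["Mia Jackson", "Mia Harris", "Olivia Smith"]

["Mia Jackson", "Mia Harris", "Olivia Smith"]


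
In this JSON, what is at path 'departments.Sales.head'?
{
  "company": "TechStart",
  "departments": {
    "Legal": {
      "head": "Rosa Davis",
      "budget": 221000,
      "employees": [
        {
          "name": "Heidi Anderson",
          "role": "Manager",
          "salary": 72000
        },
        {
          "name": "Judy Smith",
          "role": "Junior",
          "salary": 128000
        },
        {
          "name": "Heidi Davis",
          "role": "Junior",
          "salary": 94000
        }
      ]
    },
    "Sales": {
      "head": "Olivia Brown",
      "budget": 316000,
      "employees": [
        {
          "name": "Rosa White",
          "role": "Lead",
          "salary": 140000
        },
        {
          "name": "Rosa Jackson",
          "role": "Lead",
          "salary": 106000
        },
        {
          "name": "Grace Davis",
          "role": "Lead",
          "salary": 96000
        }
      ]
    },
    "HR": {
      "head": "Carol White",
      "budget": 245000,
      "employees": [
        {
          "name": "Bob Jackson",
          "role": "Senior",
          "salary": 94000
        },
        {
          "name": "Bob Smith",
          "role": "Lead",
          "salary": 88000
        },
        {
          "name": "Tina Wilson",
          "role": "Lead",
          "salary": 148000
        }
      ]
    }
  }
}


Path: departments.Sales.head

Navigate:
  -> departments
  -> Sales
  -> head = 'Olivia Brown'

Olivia Brown


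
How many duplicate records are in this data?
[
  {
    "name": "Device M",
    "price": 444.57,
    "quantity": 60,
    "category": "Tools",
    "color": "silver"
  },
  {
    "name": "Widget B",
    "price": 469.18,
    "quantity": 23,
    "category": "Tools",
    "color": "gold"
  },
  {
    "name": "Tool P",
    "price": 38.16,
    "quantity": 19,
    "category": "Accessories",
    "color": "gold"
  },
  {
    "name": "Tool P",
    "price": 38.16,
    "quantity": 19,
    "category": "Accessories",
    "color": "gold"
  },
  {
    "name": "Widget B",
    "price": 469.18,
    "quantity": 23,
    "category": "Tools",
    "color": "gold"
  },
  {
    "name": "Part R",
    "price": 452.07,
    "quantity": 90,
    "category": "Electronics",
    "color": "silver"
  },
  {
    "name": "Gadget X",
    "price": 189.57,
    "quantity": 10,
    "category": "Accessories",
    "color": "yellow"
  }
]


Checking 7 records for duplicates:

  Row 1: Device M ($444.57, qty 60)
  Row 2: Widget B ($469.18, qty 23)
  Row 3: Tool P ($38.16, qty 19)
  Row 4: Tool P ($38.16, qty 19) <-- DUPLICATE
  Row 5: Widget B ($469.18, qty 23) <-- DUPLICATE
  Row 6: Part R ($452.07, qty 90)
  Row 7: Gadget X ($189.57, qty 10)

Duplicates found: 2
Unique records: 5

2 duplicates, 5 unique


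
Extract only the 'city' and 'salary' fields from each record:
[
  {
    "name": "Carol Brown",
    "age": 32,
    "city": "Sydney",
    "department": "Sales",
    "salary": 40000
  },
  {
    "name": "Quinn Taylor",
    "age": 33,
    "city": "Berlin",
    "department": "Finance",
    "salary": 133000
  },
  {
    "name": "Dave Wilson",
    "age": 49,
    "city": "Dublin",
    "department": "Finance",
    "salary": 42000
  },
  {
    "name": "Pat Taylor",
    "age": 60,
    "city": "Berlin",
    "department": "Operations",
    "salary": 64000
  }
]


Original: 4 records with fields: name, age, city, department, salary
Keep: ['city', 'salary']
Drop: ['name', 'age', 'department']
Result: 4 records, 2 fields each

[
  {
    "city": "Sydney",
    "salary": 40000
  },
  {
    "city": "Berlin",
    "salary": 133000
  },
  {
    "city": "Dublin",
    "salary": 42000
  },
  {
    "city": "Berlin",
    "salary": 64000
  }
]


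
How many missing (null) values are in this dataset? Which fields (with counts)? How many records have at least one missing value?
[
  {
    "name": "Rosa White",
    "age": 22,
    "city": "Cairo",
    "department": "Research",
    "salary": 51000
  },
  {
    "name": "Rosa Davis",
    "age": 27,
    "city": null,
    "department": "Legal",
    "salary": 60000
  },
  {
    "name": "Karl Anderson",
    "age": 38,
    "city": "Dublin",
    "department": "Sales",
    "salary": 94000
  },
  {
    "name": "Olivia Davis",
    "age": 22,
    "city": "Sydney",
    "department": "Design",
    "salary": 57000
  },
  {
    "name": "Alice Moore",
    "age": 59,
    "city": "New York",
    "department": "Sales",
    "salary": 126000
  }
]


Checking for missing (null) values in 5 records:

  Rosa White: complete
  Rosa Davis: city
  Karl Anderson: complete
  Olivia Davis: complete
  Alice Moore: complete

Per field:
  name: 0 missing
  age: 0 missing
  city: 1 missing
  department: 0 missing
  salary: 0 missing

Total missing values: 1
Records with any missing: 1

1 missing values (city: 1); 1 incomplete records
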